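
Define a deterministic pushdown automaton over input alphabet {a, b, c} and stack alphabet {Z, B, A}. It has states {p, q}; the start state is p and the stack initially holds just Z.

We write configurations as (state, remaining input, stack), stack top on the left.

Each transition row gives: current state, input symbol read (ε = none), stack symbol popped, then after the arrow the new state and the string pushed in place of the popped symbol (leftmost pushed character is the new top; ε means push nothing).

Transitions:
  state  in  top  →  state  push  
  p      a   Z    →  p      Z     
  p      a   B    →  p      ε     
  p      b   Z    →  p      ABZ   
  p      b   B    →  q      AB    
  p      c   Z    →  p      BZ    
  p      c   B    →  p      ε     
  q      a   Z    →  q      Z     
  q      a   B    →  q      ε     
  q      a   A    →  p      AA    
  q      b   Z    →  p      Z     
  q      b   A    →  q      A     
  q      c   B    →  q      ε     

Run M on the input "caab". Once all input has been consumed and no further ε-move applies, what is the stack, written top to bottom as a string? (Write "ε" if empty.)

(p, caab, Z)
  read c, top Z: go to p, push BZ → (p, aab, BZ)
  read a, top B: go to p, push ε → (p, ab, Z)
  read a, top Z: go to p, push Z → (p, b, Z)
  read b, top Z: go to p, push ABZ → (p, ε, ABZ)
All input consumed in state p with stack ABZ.

ABZ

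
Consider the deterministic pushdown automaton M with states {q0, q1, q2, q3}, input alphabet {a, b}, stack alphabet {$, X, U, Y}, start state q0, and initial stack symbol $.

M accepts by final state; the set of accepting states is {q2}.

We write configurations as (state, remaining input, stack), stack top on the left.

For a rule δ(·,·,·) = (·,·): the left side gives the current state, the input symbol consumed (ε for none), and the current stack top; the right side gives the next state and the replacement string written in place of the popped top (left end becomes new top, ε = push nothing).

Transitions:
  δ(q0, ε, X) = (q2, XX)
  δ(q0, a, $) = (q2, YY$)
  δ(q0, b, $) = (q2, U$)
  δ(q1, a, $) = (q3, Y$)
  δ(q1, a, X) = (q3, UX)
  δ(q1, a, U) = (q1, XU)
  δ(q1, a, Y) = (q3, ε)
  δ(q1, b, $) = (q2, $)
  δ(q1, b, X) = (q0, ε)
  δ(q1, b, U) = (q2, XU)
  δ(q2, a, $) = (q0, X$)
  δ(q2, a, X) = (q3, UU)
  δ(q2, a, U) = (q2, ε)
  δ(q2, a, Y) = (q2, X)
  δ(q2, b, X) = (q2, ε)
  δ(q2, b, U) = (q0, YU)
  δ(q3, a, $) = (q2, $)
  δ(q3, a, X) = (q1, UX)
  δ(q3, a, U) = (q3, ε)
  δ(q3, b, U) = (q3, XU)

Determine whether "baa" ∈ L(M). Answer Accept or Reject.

(q0, baa, $)
  read b, top $: go to q2, push U$ → (q2, aa, U$)
  read a, top U: go to q2, push ε → (q2, a, $)
  read a, top $: go to q0, push X$ → (q0, ε, X$)
  ε-move, top X: go to q2, push XX → (q2, ε, XX$)
All input consumed; state q2 ∈ F.

Accept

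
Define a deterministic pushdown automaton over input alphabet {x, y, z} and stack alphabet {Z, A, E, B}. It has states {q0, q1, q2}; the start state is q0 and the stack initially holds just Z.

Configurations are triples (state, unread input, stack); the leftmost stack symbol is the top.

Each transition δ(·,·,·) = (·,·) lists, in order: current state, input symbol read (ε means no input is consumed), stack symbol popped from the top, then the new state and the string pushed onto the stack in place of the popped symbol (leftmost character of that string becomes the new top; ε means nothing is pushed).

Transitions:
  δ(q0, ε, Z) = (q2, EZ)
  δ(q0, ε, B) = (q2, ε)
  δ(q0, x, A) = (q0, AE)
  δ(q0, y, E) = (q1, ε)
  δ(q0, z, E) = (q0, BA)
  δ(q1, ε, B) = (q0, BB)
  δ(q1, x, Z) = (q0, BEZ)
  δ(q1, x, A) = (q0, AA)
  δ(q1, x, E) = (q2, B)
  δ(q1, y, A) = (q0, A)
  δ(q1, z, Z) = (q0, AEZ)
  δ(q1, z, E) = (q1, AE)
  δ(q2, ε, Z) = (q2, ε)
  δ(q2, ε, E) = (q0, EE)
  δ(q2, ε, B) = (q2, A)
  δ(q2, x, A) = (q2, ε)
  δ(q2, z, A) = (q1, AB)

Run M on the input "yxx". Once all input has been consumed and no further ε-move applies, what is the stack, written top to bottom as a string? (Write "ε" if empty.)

(q0, yxx, Z)
  ε-move, top Z: go to q2, push EZ → (q2, yxx, EZ)
  ε-move, top E: go to q0, push EE → (q0, yxx, EEZ)
  read y, top E: go to q1, push ε → (q1, xx, EZ)
  read x, top E: go to q2, push B → (q2, x, BZ)
  ε-move, top B: go to q2, push A → (q2, x, AZ)
  read x, top A: go to q2, push ε → (q2, ε, Z)
  ε-move, top Z: go to q2, push ε → (q2, ε, ε)
All input consumed in state q2 with stack ε.

ε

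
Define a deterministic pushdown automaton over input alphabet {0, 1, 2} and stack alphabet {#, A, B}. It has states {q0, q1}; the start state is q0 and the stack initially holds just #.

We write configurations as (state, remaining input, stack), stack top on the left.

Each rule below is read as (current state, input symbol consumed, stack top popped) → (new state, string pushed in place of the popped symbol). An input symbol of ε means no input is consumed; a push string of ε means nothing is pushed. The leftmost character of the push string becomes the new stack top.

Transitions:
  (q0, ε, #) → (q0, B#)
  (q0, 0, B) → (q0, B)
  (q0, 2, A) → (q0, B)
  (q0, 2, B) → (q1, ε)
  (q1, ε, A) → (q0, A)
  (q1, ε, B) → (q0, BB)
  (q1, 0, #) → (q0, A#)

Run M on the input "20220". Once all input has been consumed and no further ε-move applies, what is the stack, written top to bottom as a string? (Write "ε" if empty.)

(q0, 20220, #)
  ε-move, top #: go to q0, push B# → (q0, 20220, B#)
  read 2, top B: go to q1, push ε → (q1, 0220, #)
  read 0, top #: go to q0, push A# → (q0, 220, A#)
  read 2, top A: go to q0, push B → (q0, 20, B#)
  read 2, top B: go to q1, push ε → (q1, 0, #)
  read 0, top #: go to q0, push A# → (q0, ε, A#)
All input consumed in state q0 with stack A#.

A#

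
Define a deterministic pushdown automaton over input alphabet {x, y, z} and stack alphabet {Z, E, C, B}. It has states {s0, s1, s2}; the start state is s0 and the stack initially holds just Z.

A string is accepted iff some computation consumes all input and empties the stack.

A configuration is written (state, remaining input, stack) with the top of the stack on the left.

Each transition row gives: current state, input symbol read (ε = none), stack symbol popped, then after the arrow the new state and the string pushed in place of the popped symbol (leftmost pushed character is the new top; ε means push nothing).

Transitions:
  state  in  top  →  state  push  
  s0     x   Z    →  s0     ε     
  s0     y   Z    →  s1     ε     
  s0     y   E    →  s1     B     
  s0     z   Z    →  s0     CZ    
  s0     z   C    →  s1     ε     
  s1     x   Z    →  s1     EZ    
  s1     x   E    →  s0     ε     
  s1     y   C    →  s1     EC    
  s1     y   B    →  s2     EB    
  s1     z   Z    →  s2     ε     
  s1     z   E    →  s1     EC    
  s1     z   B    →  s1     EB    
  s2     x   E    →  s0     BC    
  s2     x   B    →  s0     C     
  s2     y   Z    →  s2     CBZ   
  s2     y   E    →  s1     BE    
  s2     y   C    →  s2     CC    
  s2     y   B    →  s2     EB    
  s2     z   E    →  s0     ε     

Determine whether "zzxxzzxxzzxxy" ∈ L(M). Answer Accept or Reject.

Accept

(s0, zzxxzzxxzzxxy, Z) ⊢ (s0, zxxzzxxzzxxy, CZ) ⊢ (s1, xxzzxxzzxxy, Z) ⊢ (s1, xzzxxzzxxy, EZ) ⊢ (s0, zzxxzzxxy, Z) ⊢ (s0, zxxzzxxy, CZ) ⊢ (s1, xxzzxxy, Z) ⊢ (s1, xzzxxy, EZ) ⊢ (s0, zzxxy, Z) ⊢ (s0, zxxy, CZ) ⊢ (s1, xxy, Z) ⊢ (s1, xy, EZ) ⊢ (s0, y, Z) ⊢ (s1, ε, ε)
All input consumed and the stack is empty.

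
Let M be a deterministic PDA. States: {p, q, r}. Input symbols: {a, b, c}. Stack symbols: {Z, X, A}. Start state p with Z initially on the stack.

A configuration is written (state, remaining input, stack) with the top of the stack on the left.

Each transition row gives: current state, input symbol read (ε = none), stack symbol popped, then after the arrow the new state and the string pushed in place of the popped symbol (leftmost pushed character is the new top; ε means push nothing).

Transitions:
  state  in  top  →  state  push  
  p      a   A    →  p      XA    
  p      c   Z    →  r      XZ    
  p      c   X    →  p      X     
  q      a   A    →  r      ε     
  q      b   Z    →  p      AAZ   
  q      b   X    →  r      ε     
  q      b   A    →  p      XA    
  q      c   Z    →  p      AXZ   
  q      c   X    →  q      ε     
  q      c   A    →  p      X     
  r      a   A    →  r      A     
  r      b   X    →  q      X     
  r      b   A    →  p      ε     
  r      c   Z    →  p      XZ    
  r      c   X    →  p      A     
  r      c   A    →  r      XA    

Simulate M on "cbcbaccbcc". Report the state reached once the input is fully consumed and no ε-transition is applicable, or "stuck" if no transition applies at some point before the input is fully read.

stuck

(p, cbcbaccbcc, Z)
  read c, top Z: go to r, push XZ → (r, bcbaccbcc, XZ)
  read b, top X: go to q, push X → (q, cbaccbcc, XZ)
  read c, top X: go to q, push ε → (q, baccbcc, Z)
  read b, top Z: go to p, push AAZ → (p, accbcc, AAZ)
  read a, top A: go to p, push XA → (p, ccbcc, XAAZ)
  read c, top X: go to p, push X → (p, cbcc, XAAZ)
  read c, top X: go to p, push X → (p, bcc, XAAZ)
No transition for (p, b, top X); M blocks with input bcc remaining.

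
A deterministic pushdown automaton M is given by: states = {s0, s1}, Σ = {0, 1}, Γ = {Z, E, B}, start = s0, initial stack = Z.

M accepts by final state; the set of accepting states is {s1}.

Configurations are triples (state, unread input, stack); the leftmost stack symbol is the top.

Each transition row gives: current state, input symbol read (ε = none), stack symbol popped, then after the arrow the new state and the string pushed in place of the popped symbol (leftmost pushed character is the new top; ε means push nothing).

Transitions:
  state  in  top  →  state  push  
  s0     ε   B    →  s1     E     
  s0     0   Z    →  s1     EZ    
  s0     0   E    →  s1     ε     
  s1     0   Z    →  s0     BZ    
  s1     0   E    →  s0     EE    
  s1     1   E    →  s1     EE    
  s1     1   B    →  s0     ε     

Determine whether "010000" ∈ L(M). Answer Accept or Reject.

(s0, 010000, Z) ⊢ (s1, 10000, EZ) ⊢ (s1, 0000, EEZ) ⊢ (s0, 000, EEEZ) ⊢ (s1, 00, EEZ) ⊢ (s0, 0, EEEZ) ⊢ (s1, ε, EEZ)
All input consumed; state s1 ∈ F.

Accept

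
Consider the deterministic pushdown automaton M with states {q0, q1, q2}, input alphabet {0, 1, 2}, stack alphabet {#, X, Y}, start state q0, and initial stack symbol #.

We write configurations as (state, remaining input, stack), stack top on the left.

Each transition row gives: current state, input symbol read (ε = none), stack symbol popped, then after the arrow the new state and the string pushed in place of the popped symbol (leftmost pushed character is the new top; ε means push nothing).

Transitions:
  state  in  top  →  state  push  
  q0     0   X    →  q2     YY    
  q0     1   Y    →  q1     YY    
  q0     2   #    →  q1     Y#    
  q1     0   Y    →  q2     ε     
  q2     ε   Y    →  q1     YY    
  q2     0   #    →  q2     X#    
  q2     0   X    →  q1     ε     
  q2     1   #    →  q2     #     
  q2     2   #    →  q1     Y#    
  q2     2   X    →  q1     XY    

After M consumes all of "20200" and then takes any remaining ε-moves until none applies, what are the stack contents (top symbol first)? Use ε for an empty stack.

X#

(q0, 20200, #) ⊢ (q1, 0200, Y#) ⊢ (q2, 200, #) ⊢ (q1, 00, Y#) ⊢ (q2, 0, #) ⊢ (q2, ε, X#)
All input consumed in state q2 with stack X#.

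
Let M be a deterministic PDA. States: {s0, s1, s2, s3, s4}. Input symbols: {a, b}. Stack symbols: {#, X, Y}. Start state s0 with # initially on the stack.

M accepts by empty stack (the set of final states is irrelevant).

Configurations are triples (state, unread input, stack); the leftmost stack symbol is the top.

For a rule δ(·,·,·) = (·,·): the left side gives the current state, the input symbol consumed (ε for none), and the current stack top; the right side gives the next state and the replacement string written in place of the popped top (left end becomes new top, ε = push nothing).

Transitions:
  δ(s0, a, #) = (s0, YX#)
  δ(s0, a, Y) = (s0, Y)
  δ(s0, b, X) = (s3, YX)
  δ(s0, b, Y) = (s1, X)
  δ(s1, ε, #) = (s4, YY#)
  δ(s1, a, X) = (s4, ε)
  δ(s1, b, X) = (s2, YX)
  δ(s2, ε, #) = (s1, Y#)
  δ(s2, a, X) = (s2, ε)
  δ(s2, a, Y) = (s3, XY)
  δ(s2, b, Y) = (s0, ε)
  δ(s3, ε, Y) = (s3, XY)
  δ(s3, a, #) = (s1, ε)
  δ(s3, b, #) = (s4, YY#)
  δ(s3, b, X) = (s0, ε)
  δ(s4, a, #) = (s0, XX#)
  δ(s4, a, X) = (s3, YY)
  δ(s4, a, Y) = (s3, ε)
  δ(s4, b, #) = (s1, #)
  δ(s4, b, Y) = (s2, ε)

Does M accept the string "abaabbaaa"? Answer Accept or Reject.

(s0, abaabbaaa, #) ⊢ (s0, baabbaaa, YX#) ⊢ (s1, aabbaaa, XX#) ⊢ (s4, abbaaa, X#) ⊢ (s3, bbaaa, YY#) ⊢ (s3, bbaaa, XYY#) ⊢ (s0, baaa, YY#) ⊢ (s1, aaa, XY#) ⊢ (s4, aa, Y#) ⊢ (s3, a, #) ⊢ (s1, ε, ε)
All input consumed and the stack is empty.

Accept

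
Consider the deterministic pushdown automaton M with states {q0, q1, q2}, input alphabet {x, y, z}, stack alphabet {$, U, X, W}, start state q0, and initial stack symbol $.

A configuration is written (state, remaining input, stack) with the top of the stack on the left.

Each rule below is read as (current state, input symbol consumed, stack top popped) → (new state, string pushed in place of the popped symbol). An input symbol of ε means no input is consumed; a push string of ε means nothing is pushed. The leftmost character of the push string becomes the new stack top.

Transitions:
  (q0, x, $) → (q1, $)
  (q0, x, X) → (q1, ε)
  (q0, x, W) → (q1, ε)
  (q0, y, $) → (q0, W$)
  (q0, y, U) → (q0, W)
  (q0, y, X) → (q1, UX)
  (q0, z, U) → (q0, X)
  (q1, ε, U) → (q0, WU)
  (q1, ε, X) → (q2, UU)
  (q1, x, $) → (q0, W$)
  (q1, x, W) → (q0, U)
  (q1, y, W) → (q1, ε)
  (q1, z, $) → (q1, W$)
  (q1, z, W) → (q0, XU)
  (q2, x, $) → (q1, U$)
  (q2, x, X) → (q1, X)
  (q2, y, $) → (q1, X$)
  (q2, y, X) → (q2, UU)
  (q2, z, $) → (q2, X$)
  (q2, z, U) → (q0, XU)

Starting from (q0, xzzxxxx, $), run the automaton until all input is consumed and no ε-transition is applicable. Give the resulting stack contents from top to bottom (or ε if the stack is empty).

(q0, xzzxxxx, $) ⊢ (q1, zzxxxx, $) ⊢ (q1, zxxxx, W$) ⊢ (q0, xxxx, XU$) ⊢ (q1, xxx, U$) ⊢ (q0, xxx, WU$) ⊢ (q1, xx, U$) ⊢ (q0, xx, WU$) ⊢ (q1, x, U$) ⊢ (q0, x, WU$) ⊢ (q1, ε, U$) ⊢ (q0, ε, WU$)
All input consumed in state q0 with stack WU$.

WU$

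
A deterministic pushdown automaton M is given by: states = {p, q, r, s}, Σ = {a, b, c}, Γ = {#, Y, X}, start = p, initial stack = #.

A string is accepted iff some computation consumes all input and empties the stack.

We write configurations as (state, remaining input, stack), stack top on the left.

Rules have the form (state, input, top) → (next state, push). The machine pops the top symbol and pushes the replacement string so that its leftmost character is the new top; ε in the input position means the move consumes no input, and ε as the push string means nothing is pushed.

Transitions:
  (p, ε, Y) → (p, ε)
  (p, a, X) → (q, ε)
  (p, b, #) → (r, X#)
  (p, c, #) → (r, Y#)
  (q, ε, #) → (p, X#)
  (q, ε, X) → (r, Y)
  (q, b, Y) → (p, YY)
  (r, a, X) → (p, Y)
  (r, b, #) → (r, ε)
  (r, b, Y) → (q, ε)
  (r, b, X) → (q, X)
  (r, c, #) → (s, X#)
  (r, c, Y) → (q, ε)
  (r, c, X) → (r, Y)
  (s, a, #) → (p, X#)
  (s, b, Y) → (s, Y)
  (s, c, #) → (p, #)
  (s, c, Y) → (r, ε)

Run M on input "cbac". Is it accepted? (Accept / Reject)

Reject

(p, cbac, #)
  read c, top #: go to r, push Y# → (r, bac, Y#)
  read b, top Y: go to q, push ε → (q, ac, #)
  ε-move, top #: go to p, push X# → (p, ac, X#)
  read a, top X: go to q, push ε → (q, c, #)
  ε-move, top #: go to p, push X# → (p, c, X#)
No transition applies at (p, c, X#); input not fully consumed.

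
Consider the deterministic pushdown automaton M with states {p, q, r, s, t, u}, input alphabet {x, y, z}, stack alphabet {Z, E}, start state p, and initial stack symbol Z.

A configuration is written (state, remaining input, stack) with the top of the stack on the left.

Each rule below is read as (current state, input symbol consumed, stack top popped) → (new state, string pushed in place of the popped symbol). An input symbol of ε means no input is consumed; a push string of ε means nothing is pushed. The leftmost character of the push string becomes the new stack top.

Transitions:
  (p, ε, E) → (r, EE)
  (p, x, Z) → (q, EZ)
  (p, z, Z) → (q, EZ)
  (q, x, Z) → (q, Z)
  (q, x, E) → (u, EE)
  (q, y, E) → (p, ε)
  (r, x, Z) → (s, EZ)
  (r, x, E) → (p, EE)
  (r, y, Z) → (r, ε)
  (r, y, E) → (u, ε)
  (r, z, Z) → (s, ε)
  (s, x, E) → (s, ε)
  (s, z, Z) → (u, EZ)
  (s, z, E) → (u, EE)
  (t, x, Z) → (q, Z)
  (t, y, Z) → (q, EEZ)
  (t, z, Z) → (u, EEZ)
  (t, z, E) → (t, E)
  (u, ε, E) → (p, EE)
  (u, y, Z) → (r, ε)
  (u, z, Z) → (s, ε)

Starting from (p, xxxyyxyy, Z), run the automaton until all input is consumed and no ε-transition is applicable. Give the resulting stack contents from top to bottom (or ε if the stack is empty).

EEEEEEEEEEEEZ

(p, xxxyyxyy, Z)
  read x, top Z: go to q, push EZ → (q, xxyyxyy, EZ)
  read x, top E: go to u, push EE → (u, xyyxyy, EEZ)
  ε-move, top E: go to p, push EE → (p, xyyxyy, EEEZ)
  ε-move, top E: go to r, push EE → (r, xyyxyy, EEEEZ)
  read x, top E: go to p, push EE → (p, yyxyy, EEEEEZ)
  ε-move, top E: go to r, push EE → (r, yyxyy, EEEEEEZ)
  read y, top E: go to u, push ε → (u, yxyy, EEEEEZ)
  ε-move, top E: go to p, push EE → (p, yxyy, EEEEEEZ)
  ε-move, top E: go to r, push EE → (r, yxyy, EEEEEEEZ)
  read y, top E: go to u, push ε → (u, xyy, EEEEEEZ)
  ε-move, top E: go to p, push EE → (p, xyy, EEEEEEEZ)
  ε-move, top E: go to r, push EE → (r, xyy, EEEEEEEEZ)
  read x, top E: go to p, push EE → (p, yy, EEEEEEEEEZ)
  ε-move, top E: go to r, push EE → (r, yy, EEEEEEEEEEZ)
  read y, top E: go to u, push ε → (u, y, EEEEEEEEEZ)
  ε-move, top E: go to p, push EE → (p, y, EEEEEEEEEEZ)
  ε-move, top E: go to r, push EE → (r, y, EEEEEEEEEEEZ)
  read y, top E: go to u, push ε → (u, ε, EEEEEEEEEEZ)
  ε-move, top E: go to p, push EE → (p, ε, EEEEEEEEEEEZ)
  ε-move, top E: go to r, push EE → (r, ε, EEEEEEEEEEEEZ)
All input consumed in state r with stack EEEEEEEEEEEEZ.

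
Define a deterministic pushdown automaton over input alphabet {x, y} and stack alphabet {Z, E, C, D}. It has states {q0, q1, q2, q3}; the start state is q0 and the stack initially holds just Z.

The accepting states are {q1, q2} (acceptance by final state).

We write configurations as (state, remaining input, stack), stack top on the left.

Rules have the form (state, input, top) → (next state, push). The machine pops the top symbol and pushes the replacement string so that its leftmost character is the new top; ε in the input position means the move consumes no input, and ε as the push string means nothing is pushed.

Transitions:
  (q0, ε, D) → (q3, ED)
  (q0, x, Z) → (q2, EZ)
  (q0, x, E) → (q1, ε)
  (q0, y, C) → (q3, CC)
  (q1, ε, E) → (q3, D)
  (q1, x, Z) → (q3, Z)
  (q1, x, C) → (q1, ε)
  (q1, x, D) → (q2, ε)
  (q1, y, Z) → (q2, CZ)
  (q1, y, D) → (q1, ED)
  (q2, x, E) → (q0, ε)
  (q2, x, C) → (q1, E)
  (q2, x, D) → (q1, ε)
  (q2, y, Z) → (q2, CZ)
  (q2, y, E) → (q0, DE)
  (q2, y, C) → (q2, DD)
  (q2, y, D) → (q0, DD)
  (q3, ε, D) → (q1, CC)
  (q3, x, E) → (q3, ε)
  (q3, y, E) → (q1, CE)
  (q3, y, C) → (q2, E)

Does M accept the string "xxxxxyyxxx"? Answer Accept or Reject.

(q0, xxxxxyyxxx, Z)
  read x, top Z: go to q2, push EZ → (q2, xxxxyyxxx, EZ)
  read x, top E: go to q0, push ε → (q0, xxxyyxxx, Z)
  read x, top Z: go to q2, push EZ → (q2, xxyyxxx, EZ)
  read x, top E: go to q0, push ε → (q0, xyyxxx, Z)
  read x, top Z: go to q2, push EZ → (q2, yyxxx, EZ)
  read y, top E: go to q0, push DE → (q0, yxxx, DEZ)
  ε-move, top D: go to q3, push ED → (q3, yxxx, EDEZ)
  read y, top E: go to q1, push CE → (q1, xxx, CEDEZ)
  read x, top C: go to q1, push ε → (q1, xx, EDEZ)
  ε-move, top E: go to q3, push D → (q3, xx, DDEZ)
  ε-move, top D: go to q1, push CC → (q1, xx, CCDEZ)
  read x, top C: go to q1, push ε → (q1, x, CDEZ)
  read x, top C: go to q1, push ε → (q1, ε, DEZ)
All input consumed; state q1 ∈ F.

Accept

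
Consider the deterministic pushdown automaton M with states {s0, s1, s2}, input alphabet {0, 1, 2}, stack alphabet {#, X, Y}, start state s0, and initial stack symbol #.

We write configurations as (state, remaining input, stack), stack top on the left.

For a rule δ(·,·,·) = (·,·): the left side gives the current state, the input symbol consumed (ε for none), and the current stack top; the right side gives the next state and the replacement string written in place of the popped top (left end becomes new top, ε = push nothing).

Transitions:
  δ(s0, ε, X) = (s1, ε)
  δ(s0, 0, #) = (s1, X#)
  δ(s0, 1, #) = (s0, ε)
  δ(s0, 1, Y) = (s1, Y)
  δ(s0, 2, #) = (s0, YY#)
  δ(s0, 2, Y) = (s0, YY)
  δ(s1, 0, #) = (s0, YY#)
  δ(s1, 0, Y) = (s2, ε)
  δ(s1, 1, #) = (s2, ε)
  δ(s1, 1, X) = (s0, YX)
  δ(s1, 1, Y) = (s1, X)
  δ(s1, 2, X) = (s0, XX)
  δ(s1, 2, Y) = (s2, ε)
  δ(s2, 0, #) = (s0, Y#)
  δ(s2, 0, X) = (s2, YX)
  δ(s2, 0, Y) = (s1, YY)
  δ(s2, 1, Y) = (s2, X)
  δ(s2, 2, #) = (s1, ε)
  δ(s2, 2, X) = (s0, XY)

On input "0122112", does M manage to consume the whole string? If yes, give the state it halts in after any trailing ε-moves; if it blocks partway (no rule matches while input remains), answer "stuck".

s1

(s0, 0122112, #)
  read 0, top #: go to s1, push X# → (s1, 122112, X#)
  read 1, top X: go to s0, push YX → (s0, 22112, YX#)
  read 2, top Y: go to s0, push YY → (s0, 2112, YYX#)
  read 2, top Y: go to s0, push YY → (s0, 112, YYYX#)
  read 1, top Y: go to s1, push Y → (s1, 12, YYYX#)
  read 1, top Y: go to s1, push X → (s1, 2, XYYX#)
  read 2, top X: go to s0, push XX → (s0, ε, XXYYX#)
  ε-move, top X: go to s1, push ε → (s1, ε, XYYX#)
All input consumed; M is in state s1.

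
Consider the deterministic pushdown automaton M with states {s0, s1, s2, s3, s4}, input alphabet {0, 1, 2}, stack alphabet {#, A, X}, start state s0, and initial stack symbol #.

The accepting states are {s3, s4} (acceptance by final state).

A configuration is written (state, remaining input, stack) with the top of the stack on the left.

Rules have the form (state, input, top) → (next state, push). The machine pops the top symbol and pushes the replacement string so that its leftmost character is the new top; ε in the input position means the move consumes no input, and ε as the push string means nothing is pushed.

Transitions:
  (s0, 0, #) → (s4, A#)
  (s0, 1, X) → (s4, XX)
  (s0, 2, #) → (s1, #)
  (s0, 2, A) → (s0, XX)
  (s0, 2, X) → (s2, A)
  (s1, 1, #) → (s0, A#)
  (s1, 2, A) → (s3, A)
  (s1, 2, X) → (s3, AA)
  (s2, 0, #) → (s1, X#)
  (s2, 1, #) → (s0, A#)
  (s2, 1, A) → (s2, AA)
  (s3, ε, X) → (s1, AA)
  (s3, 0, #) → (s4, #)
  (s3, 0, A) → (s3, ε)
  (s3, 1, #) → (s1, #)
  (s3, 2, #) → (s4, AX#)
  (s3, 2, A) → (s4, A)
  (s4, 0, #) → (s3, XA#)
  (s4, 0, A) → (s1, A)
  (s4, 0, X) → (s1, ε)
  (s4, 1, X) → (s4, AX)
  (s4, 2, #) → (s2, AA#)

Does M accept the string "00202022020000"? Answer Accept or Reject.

(s0, 00202022020000, #) ⊢ (s4, 0202022020000, A#) ⊢ (s1, 202022020000, A#) ⊢ (s3, 02022020000, A#) ⊢ (s3, 2022020000, #) ⊢ (s4, 022020000, AX#) ⊢ (s1, 22020000, AX#) ⊢ (s3, 2020000, AX#) ⊢ (s4, 020000, AX#) ⊢ (s1, 20000, AX#) ⊢ (s3, 0000, AX#) ⊢ (s3, 000, X#) ⊢ (s1, 000, AA#)
No transition applies at (s1, 000, AA#); input not fully consumed.

Reject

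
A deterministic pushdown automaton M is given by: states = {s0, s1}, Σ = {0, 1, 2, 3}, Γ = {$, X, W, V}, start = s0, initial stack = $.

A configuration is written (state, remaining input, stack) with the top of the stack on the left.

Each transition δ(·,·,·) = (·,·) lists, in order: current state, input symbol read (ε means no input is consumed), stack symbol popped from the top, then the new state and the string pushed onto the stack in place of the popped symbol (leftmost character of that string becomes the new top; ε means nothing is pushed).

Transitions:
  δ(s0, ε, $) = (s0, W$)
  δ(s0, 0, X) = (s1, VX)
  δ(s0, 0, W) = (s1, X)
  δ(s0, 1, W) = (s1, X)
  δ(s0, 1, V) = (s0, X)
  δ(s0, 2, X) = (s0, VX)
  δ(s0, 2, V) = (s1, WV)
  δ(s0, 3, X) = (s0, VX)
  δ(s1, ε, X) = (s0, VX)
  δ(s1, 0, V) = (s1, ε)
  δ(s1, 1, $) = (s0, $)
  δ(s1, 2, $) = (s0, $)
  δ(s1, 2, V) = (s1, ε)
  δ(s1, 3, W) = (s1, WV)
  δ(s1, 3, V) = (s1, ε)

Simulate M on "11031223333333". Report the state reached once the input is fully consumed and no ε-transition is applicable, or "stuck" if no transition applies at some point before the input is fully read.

(s0, 11031223333333, $)
  ε-move, top $: go to s0, push W$ → (s0, 11031223333333, W$)
  read 1, top W: go to s1, push X → (s1, 1031223333333, X$)
  ε-move, top X: go to s0, push VX → (s0, 1031223333333, VX$)
  read 1, top V: go to s0, push X → (s0, 031223333333, XX$)
  read 0, top X: go to s1, push VX → (s1, 31223333333, VXX$)
  read 3, top V: go to s1, push ε → (s1, 1223333333, XX$)
  ε-move, top X: go to s0, push VX → (s0, 1223333333, VXX$)
  read 1, top V: go to s0, push X → (s0, 223333333, XXX$)
  read 2, top X: go to s0, push VX → (s0, 23333333, VXXX$)
  read 2, top V: go to s1, push WV → (s1, 3333333, WVXXX$)
  read 3, top W: go to s1, push WV → (s1, 333333, WVVXXX$)
  read 3, top W: go to s1, push WV → (s1, 33333, WVVVXXX$)
  read 3, top W: go to s1, push WV → (s1, 3333, WVVVVXXX$)
  read 3, top W: go to s1, push WV → (s1, 333, WVVVVVXXX$)
  read 3, top W: go to s1, push WV → (s1, 33, WVVVVVVXXX$)
  read 3, top W: go to s1, push WV → (s1, 3, WVVVVVVVXXX$)
  read 3, top W: go to s1, push WV → (s1, ε, WVVVVVVVVXXX$)
All input consumed; M is in state s1.

s1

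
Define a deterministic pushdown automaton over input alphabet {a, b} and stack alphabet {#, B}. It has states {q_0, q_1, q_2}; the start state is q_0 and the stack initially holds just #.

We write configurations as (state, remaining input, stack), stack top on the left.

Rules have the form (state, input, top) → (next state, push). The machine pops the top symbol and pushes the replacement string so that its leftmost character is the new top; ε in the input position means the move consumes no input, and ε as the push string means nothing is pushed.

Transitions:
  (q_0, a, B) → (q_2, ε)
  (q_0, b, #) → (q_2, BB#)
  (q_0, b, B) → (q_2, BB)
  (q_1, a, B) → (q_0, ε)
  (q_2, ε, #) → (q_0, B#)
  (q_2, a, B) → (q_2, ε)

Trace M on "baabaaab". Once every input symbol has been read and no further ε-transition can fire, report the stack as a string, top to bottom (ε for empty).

(q_0, baabaaab, #)
  read b, top #: go to q_2, push BB# → (q_2, aabaaab, BB#)
  read a, top B: go to q_2, push ε → (q_2, abaaab, B#)
  read a, top B: go to q_2, push ε → (q_2, baaab, #)
  ε-move, top #: go to q_0, push B# → (q_0, baaab, B#)
  read b, top B: go to q_2, push BB → (q_2, aaab, BB#)
  read a, top B: go to q_2, push ε → (q_2, aab, B#)
  read a, top B: go to q_2, push ε → (q_2, ab, #)
  ε-move, top #: go to q_0, push B# → (q_0, ab, B#)
  read a, top B: go to q_2, push ε → (q_2, b, #)
  ε-move, top #: go to q_0, push B# → (q_0, b, B#)
  read b, top B: go to q_2, push BB → (q_2, ε, BB#)
All input consumed in state q_2 with stack BB#.

BB#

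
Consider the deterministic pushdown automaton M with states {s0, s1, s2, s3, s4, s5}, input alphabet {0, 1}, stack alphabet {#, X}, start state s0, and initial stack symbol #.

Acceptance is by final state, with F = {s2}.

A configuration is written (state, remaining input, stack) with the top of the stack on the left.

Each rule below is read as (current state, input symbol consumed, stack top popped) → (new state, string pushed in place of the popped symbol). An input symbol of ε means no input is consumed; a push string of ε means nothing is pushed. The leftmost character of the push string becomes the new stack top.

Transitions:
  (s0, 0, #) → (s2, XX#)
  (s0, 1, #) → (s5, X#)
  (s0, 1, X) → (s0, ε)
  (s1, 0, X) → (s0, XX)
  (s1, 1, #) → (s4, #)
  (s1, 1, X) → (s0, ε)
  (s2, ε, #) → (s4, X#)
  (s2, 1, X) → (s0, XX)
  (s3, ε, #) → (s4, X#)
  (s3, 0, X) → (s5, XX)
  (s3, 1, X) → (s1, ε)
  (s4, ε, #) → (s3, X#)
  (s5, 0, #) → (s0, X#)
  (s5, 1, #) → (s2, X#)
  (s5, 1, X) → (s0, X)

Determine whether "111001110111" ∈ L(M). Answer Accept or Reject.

(s0, 111001110111, #) ⊢ (s5, 11001110111, X#) ⊢ (s0, 1001110111, X#) ⊢ (s0, 001110111, #) ⊢ (s2, 01110111, XX#)
No transition applies at (s2, 01110111, XX#); input not fully consumed.

Reject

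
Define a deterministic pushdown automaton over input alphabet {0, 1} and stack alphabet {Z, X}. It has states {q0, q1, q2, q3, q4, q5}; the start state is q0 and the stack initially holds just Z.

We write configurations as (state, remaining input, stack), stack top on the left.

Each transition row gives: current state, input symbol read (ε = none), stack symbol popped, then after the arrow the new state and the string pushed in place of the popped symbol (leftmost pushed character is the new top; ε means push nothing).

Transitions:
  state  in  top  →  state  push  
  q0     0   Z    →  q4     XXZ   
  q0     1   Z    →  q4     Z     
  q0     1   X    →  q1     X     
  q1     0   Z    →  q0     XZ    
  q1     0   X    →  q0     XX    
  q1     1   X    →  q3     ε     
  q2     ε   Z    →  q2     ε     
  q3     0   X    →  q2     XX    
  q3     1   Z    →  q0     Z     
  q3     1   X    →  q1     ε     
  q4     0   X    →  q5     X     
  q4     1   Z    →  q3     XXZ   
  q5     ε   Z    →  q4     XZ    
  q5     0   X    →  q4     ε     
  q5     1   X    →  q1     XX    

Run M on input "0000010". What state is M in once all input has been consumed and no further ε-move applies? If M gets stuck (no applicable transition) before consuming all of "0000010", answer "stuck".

q2

(q0, 0000010, Z) ⊢ (q4, 000010, XXZ) ⊢ (q5, 00010, XXZ) ⊢ (q4, 0010, XZ) ⊢ (q5, 010, XZ) ⊢ (q4, 10, Z) ⊢ (q3, 0, XXZ) ⊢ (q2, ε, XXXZ)
All input consumed; M is in state q2.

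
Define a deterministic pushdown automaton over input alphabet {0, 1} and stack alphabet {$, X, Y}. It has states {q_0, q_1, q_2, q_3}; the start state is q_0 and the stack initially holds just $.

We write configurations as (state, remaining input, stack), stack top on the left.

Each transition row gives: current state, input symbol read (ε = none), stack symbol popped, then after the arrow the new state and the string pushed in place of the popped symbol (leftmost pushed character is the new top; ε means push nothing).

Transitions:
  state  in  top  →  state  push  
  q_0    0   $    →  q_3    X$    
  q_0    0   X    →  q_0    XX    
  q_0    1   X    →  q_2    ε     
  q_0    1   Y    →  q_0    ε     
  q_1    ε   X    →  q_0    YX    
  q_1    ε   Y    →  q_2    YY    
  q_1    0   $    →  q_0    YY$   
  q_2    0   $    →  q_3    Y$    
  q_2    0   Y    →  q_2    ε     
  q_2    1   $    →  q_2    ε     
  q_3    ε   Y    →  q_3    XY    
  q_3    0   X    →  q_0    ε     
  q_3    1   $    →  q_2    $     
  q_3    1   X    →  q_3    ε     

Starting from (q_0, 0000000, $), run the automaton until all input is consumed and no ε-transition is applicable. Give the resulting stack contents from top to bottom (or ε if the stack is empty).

(q_0, 0000000, $)
  read 0, top $: go to q_3, push X$ → (q_3, 000000, X$)
  read 0, top X: go to q_0, push ε → (q_0, 00000, $)
  read 0, top $: go to q_3, push X$ → (q_3, 0000, X$)
  read 0, top X: go to q_0, push ε → (q_0, 000, $)
  read 0, top $: go to q_3, push X$ → (q_3, 00, X$)
  read 0, top X: go to q_0, push ε → (q_0, 0, $)
  read 0, top $: go to q_3, push X$ → (q_3, ε, X$)
All input consumed in state q_3 with stack X$.

X$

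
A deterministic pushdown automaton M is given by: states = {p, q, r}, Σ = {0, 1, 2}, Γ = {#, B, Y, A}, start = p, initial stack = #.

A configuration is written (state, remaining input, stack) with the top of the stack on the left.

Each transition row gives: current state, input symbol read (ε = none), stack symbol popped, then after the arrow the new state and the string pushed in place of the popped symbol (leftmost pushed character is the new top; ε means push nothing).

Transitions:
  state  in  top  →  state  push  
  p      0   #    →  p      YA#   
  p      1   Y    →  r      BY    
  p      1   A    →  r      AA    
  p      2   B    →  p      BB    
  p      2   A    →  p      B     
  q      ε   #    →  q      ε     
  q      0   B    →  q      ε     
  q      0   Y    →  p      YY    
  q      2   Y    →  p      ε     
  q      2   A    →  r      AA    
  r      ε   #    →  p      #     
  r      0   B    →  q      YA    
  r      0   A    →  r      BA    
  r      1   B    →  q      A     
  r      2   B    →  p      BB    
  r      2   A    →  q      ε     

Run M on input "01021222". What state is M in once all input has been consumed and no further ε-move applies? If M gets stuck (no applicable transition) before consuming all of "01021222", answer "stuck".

q

(p, 01021222, #) ⊢ (p, 1021222, YA#) ⊢ (r, 021222, BYA#) ⊢ (q, 21222, YAYA#) ⊢ (p, 1222, AYA#) ⊢ (r, 222, AAYA#) ⊢ (q, 22, AYA#) ⊢ (r, 2, AAYA#) ⊢ (q, ε, AYA#)
All input consumed; M is in state q.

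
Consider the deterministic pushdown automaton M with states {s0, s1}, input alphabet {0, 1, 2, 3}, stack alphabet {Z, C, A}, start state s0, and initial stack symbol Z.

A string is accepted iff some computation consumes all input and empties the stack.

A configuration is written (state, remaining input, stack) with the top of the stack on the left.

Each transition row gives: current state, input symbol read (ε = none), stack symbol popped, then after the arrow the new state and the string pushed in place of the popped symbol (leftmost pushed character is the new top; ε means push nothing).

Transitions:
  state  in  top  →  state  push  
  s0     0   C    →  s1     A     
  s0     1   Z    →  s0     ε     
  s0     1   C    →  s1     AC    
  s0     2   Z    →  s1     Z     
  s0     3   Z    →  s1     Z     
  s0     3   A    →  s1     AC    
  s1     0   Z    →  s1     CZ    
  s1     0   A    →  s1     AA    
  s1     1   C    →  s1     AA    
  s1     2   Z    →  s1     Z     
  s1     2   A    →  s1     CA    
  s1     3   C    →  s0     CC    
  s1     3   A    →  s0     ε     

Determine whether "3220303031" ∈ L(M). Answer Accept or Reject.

(s0, 3220303031, Z)
  read 3, top Z: go to s1, push Z → (s1, 220303031, Z)
  read 2, top Z: go to s1, push Z → (s1, 20303031, Z)
  read 2, top Z: go to s1, push Z → (s1, 0303031, Z)
  read 0, top Z: go to s1, push CZ → (s1, 303031, CZ)
  read 3, top C: go to s0, push CC → (s0, 03031, CCZ)
  read 0, top C: go to s1, push A → (s1, 3031, ACZ)
  read 3, top A: go to s0, push ε → (s0, 031, CZ)
  read 0, top C: go to s1, push A → (s1, 31, AZ)
  read 3, top A: go to s0, push ε → (s0, 1, Z)
  read 1, top Z: go to s0, push ε → (s0, ε, ε)
All input consumed and the stack is empty.

Accept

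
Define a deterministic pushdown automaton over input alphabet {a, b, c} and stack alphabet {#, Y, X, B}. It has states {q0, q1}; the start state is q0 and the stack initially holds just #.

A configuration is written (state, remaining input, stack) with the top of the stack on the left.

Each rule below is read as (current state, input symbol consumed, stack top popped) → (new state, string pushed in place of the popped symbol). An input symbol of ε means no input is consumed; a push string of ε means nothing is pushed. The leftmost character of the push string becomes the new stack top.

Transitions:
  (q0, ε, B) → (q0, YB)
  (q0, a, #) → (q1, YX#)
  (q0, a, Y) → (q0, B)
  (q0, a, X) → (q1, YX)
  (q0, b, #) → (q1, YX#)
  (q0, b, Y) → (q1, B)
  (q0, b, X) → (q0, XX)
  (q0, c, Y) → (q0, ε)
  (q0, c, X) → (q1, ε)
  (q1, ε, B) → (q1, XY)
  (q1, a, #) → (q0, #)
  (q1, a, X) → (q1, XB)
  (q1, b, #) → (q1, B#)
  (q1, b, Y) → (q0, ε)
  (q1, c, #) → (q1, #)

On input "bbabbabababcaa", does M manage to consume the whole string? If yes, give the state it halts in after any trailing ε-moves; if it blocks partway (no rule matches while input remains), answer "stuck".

q1

(q0, bbabbabababcaa, #) ⊢ (q1, babbabababcaa, YX#) ⊢ (q0, abbabababcaa, X#) ⊢ (q1, bbabababcaa, YX#) ⊢ (q0, babababcaa, X#) ⊢ (q0, abababcaa, XX#) ⊢ (q1, bababcaa, YXX#) ⊢ (q0, ababcaa, XX#) ⊢ (q1, babcaa, YXX#) ⊢ (q0, abcaa, XX#) ⊢ (q1, bcaa, YXX#) ⊢ (q0, caa, XX#) ⊢ (q1, aa, X#) ⊢ (q1, a, XB#) ⊢ (q1, ε, XBB#)
All input consumed; M is in state q1.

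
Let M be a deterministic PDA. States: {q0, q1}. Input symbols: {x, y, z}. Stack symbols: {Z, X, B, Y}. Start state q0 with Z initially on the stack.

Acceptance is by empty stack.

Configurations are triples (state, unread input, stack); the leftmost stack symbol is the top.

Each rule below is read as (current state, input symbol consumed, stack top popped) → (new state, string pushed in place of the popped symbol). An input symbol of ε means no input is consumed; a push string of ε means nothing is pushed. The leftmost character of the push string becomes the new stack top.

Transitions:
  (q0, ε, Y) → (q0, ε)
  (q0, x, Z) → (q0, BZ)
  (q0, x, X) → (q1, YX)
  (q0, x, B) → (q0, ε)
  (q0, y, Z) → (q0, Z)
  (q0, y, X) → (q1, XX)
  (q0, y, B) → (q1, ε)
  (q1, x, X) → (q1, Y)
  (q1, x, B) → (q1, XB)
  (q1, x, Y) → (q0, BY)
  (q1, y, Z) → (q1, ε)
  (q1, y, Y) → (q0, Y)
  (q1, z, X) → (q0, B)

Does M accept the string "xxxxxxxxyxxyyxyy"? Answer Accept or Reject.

(q0, xxxxxxxxyxxyyxyy, Z) ⊢ (q0, xxxxxxxyxxyyxyy, BZ) ⊢ (q0, xxxxxxyxxyyxyy, Z) ⊢ (q0, xxxxxyxxyyxyy, BZ) ⊢ (q0, xxxxyxxyyxyy, Z) ⊢ (q0, xxxyxxyyxyy, BZ) ⊢ (q0, xxyxxyyxyy, Z) ⊢ (q0, xyxxyyxyy, BZ) ⊢ (q0, yxxyyxyy, Z) ⊢ (q0, xxyyxyy, Z) ⊢ (q0, xyyxyy, BZ) ⊢ (q0, yyxyy, Z) ⊢ (q0, yxyy, Z) ⊢ (q0, xyy, Z) ⊢ (q0, yy, BZ) ⊢ (q1, y, Z) ⊢ (q1, ε, ε)
All input consumed and the stack is empty.

Accept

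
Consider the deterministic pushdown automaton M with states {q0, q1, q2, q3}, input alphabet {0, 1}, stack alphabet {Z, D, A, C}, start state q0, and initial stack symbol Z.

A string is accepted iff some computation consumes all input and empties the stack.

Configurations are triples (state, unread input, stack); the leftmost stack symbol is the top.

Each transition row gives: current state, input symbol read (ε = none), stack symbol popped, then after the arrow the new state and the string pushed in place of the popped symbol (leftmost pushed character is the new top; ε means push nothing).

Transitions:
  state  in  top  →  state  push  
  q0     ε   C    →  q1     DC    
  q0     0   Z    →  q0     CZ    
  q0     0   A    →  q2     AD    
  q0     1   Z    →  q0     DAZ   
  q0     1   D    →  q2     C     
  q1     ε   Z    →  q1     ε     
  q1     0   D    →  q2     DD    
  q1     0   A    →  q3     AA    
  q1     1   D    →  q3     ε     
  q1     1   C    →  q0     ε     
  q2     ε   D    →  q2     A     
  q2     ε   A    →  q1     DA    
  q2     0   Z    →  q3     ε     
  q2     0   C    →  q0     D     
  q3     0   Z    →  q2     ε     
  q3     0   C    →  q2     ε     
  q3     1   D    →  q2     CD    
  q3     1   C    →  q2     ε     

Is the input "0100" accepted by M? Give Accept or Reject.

(q0, 0100, Z)
  read 0, top Z: go to q0, push CZ → (q0, 100, CZ)
  ε-move, top C: go to q1, push DC → (q1, 100, DCZ)
  read 1, top D: go to q3, push ε → (q3, 00, CZ)
  read 0, top C: go to q2, push ε → (q2, 0, Z)
  read 0, top Z: go to q3, push ε → (q3, ε, ε)
All input consumed and the stack is empty.

Accept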